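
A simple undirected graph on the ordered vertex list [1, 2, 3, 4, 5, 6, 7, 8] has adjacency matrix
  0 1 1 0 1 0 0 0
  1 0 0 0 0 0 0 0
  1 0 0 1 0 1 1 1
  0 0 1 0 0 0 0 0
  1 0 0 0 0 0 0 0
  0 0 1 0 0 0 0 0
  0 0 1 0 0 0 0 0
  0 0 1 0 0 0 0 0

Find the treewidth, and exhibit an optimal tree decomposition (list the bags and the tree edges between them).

Treewidth 1.
Bags: B1 = {1, 3}  B2 = {3, 4}  B3 = {1, 2}  B4 = {3, 7}  B5 = {3, 6}  B6 = {1, 5}  B7 = {3, 8}
Tree: B1–B2, B1–B3, B2–B4, B2–B5, B1–B6, B5–B7

Each bag holds 2 vertices, so the decomposition has width 1, which upper-bounds the treewidth. Any graph with an edge has treewidth ≥ 1, and G has the edge 3–1. Therefore the treewidth is 1.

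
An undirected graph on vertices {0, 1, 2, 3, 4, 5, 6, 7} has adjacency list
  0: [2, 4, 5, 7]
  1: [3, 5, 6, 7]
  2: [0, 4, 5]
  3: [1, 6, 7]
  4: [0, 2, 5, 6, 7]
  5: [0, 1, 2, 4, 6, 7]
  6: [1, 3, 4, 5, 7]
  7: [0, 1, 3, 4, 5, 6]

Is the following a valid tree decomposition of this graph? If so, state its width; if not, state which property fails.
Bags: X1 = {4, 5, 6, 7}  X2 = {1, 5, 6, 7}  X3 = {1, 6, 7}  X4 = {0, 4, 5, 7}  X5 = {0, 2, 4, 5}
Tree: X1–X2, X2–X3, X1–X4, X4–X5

No — vertex 3 appears in no bag.

A tree decomposition must satisfy three properties: every vertex lies in some bag; for every edge, both endpoints lie together in some bag; and for every vertex, the bags containing it form a connected subtree. Here vertex 3 appears in no bag, so the decomposition is invalid.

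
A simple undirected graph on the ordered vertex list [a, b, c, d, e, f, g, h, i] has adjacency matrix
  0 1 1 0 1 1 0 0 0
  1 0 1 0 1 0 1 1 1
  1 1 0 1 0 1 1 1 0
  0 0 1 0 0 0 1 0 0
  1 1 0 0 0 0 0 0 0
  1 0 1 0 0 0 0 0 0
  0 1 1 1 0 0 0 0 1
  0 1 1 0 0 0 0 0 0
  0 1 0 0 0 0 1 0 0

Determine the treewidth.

2

A width-2 tree decomposition is:
Bags: B1 = {a, b, c}  B2 = {b, c, g}  B3 = {b, c, h}  B4 = {b, g, i}  B5 = {a, b, e}  B6 = {a, c, f}  B7 = {c, d, g}
Tree: B1–B2, B1–B3, B2–B4, B1–B5, B1–B6, B2–B7
Every bag has size at most 3, so the width is 3 − 1 = 2 and tw(G) ≤ 2. On the other hand G contains the 3-clique {c, d, g}. A clique must lie in a single bag of any decomposition, so no decomposition can have width below 2. Combining the bounds, tw(G) = 2.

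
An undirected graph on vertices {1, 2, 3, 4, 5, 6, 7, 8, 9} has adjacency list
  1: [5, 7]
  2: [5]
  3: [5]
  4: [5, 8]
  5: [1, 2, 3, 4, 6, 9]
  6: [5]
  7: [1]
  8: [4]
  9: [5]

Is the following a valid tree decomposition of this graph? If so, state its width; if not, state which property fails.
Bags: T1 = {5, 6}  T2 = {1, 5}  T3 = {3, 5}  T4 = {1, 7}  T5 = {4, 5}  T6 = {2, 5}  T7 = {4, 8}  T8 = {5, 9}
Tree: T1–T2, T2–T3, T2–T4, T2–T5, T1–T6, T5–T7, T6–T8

Checking the three conditions: (i) the bags cover all of {1, 2, 3, 4, 5, 6, 7, 8, 9}; (ii) for each edge, some bag contains both endpoints; (iii) the bags containing any fixed vertex form a subtree. All hold, so the decomposition is valid with width 2 − 1 = 1.

Yes; width 1.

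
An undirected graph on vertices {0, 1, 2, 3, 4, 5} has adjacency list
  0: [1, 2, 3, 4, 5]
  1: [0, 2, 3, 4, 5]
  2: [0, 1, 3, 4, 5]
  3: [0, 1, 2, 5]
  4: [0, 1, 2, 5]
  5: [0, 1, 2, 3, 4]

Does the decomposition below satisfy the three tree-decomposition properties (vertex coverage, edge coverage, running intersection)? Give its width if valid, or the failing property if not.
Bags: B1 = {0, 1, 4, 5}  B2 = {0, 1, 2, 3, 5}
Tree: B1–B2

No — edge (2,4) lies in no bag.

A tree decomposition must satisfy three properties: every vertex lies in some bag; for every edge, both endpoints lie together in some bag; and for every vertex, the bags containing it form a connected subtree. Here edge (2,4) lies in no bag, so the decomposition is invalid.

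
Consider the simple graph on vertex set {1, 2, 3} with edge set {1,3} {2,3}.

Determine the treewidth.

A width-1 tree decomposition is:
Bags: B1 = {2, 3}  B2 = {1, 3}
Tree: B1–B2
The largest bag has 2 vertices, giving width 1; this decomposition certifies tw(G) ≤ 1. Any graph with an edge has treewidth ≥ 1, and G has the edge 2–3. The upper and lower bounds meet at 1, so that is the treewidth.

1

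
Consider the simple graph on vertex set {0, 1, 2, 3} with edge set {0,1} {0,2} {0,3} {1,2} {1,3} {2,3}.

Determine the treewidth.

3

A width-3 tree decomposition is:
Bags: B1 = {0, 1, 2, 3}
Tree: (single bag)
With just one bag of size 4, the width is 4 − 1 = 3, so tw(G) ≤ 3. Conversely, {0, 1, 2, 3} is a clique of size 4, and the vertices of any clique must share a bag in every tree decomposition; so some bag has ≥ 4 vertices and tw(G) ≥ 3. The upper and lower bounds meet at 3, so that is the treewidth.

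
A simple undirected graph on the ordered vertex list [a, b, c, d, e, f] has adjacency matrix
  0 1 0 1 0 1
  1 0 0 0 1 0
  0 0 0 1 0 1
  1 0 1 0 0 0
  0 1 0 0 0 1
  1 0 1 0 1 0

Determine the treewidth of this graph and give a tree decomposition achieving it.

Every bag has size at most 3, so the width is 3 − 1 = 2 and tw(G) ≤ 2. Since b–e–f–a–b is a cycle in G, G is not acyclic. Forests are exactly the graphs of treewidth ≤ 1, so tw(G) ≥ 2. The upper and lower bounds meet at 2, so that is the treewidth.

Treewidth 2.
One optimal decomposition is:
Bags: B1 = {a, b, e}  B2 = {a, e, f}  B3 = {a, d, f}  B4 = {c, d, f}
Tree: B1–B2, B2–B3, B3–B4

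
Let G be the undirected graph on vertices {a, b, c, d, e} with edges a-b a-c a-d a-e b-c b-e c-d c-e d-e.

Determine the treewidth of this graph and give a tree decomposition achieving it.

The largest bag has 4 vertices, giving width 3; this decomposition certifies tw(G) ≤ 3. For the lower bound, the 4 vertices {a, c, d, e} are pairwise adjacent, and any tree decomposition puts a clique entirely inside one bag — forcing width ≥ 3. The upper and lower bounds meet at 3, so that is the treewidth.

Treewidth 3.
One optimal decomposition is:
Bags: B1 = {a, b, c, e}  B2 = {a, c, d, e}
Tree: B1–B2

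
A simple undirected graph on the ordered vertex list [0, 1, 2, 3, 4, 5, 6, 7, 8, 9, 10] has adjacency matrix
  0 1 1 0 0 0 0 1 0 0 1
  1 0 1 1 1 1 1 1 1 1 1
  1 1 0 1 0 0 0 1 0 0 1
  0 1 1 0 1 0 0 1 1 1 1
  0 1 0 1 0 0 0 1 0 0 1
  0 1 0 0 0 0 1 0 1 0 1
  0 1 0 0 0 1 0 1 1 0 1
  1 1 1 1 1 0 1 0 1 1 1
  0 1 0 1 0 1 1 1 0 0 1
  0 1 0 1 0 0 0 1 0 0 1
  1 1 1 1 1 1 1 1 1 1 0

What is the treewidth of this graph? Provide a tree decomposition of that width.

The largest bag has 5 vertices, giving width 4; this decomposition certifies tw(G) ≤ 4. Conversely, {1, 5, 6, 8, 10} is a clique of size 5, and the vertices of any clique must share a bag in every tree decomposition; so some bag has ≥ 5 vertices and tw(G) ≥ 4. The upper and lower bounds meet at 4, so that is the treewidth.

Treewidth 4.
One such decomposition:
Bags: B1 = {1, 2, 3, 7, 10}  B2 = {1, 3, 4, 7, 10}  B3 = {1, 3, 7, 8, 10}  B4 = {1, 6, 7, 8, 10}  B5 = {1, 3, 7, 9, 10}  B6 = {1, 5, 6, 8, 10}  B7 = {0, 1, 2, 7, 10}
Tree: B1–B2, B2–B3, B3–B4, B2–B5, B4–B6, B1–B7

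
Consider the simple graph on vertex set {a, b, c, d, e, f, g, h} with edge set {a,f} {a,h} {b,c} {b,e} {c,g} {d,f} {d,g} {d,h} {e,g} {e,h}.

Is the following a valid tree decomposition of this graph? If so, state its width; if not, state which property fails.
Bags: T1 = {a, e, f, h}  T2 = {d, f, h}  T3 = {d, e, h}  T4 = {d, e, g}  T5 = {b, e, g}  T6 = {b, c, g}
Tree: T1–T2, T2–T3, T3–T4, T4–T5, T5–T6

No — bags containing vertex e are not connected in the tree.

A tree decomposition must satisfy three properties: every vertex lies in some bag; for every edge, both endpoints lie together in some bag; and for every vertex, the bags containing it form a connected subtree. Here bags containing vertex e are not connected in the tree, so the decomposition is invalid.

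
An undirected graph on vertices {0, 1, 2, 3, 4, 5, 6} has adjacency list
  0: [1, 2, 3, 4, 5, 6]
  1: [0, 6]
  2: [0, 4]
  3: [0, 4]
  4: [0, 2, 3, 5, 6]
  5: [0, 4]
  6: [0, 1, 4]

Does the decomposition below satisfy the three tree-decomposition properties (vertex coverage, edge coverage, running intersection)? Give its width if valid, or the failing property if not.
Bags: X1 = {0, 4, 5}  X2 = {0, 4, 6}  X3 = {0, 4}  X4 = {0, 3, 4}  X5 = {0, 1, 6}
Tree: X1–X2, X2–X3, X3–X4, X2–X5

No — vertex 2 appears in no bag.

A tree decomposition must satisfy three properties: every vertex lies in some bag; for every edge, both endpoints lie together in some bag; and for every vertex, the bags containing it form a connected subtree. Here vertex 2 appears in no bag, so the decomposition is invalid.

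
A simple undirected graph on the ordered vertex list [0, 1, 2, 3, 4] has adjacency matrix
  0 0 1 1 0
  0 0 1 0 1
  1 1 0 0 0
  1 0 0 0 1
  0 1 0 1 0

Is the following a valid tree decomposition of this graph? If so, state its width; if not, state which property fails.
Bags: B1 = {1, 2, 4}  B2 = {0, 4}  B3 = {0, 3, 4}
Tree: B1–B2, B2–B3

A tree decomposition must satisfy three properties: every vertex lies in some bag; for every edge, both endpoints lie together in some bag; and for every vertex, the bags containing it form a connected subtree. Here edge (2,0) lies in no bag, so the decomposition is invalid.

No — edge (2,0) lies in no bag.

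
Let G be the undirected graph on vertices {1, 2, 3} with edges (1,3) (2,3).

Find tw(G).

1

A width-1 tree decomposition is:
Bags: B1 = {2, 3}  B2 = {1, 3}
Tree: B1–B2
Each bag holds 2 vertices, so the decomposition has width 1, which upper-bounds the treewidth. Any graph with an edge has treewidth ≥ 1, and G has the edge 2–3. Therefore the treewidth is 1.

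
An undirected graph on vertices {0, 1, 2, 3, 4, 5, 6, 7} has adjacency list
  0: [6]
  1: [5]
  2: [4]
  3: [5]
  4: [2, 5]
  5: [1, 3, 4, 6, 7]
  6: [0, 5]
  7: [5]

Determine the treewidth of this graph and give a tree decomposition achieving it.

Every bag has size at most 2, so the width is 2 − 1 = 1 and tw(G) ≤ 1. Since G has at least one edge (e.g. 5–3), it is not an edgeless graph, so tw(G) ≥ 1. The upper and lower bounds meet at 1, so that is the treewidth.

Treewidth 1.
One such decomposition:
Bags: B1 = {3, 5}  B2 = {4, 5}  B3 = {2, 4}  B4 = {1, 5}  B5 = {5, 6}  B6 = {0, 6}  B7 = {5, 7}
Tree: B1–B2, B2–B3, B1–B4, B1–B5, B5–B6, B1–B7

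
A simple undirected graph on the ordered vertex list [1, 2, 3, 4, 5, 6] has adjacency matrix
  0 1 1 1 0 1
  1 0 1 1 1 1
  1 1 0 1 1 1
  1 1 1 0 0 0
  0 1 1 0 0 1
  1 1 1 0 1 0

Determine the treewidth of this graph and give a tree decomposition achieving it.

The largest bag has 4 vertices, giving width 3; this decomposition certifies tw(G) ≤ 3. For the lower bound, the 4 vertices {1, 2, 3, 4} are pairwise adjacent, and any tree decomposition puts a clique entirely inside one bag — forcing width ≥ 3. Hence tw(G) = 3 exactly.

Treewidth 3.
One optimal decomposition is:
Bags: B1 = {1, 2, 3, 6}  B2 = {2, 3, 5, 6}  B3 = {1, 2, 3, 4}
Tree: B1–B2, B1–B3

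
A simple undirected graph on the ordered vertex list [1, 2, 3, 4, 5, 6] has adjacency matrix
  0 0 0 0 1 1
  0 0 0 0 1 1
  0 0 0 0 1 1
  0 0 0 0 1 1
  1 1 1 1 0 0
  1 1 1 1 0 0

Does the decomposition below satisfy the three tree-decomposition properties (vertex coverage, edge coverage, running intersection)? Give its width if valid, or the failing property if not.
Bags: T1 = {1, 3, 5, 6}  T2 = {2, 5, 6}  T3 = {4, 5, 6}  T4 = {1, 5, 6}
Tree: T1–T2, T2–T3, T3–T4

A tree decomposition must satisfy three properties: every vertex lies in some bag; for every edge, both endpoints lie together in some bag; and for every vertex, the bags containing it form a connected subtree. Here bags containing vertex 1 are not connected in the tree, so the decomposition is invalid.

No — bags containing vertex 1 are not connected in the tree.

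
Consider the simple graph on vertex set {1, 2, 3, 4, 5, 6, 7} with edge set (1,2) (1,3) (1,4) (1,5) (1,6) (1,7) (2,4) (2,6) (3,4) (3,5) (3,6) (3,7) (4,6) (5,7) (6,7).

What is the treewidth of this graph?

3

A width-3 tree decomposition is:
Bags: B1 = {1, 3, 5, 7}  B2 = {1, 3, 6, 7}  B3 = {1, 3, 4, 6}  B4 = {1, 2, 4, 6}
Tree: B1–B2, B2–B3, B3–B4
The largest bag has 4 vertices, giving width 3; this decomposition certifies tw(G) ≤ 3. On the other hand G contains the 4-clique {1, 2, 4, 6}. A clique must lie in a single bag of any decomposition, so no decomposition can have width below 3. The upper and lower bounds meet at 3, so that is the treewidth.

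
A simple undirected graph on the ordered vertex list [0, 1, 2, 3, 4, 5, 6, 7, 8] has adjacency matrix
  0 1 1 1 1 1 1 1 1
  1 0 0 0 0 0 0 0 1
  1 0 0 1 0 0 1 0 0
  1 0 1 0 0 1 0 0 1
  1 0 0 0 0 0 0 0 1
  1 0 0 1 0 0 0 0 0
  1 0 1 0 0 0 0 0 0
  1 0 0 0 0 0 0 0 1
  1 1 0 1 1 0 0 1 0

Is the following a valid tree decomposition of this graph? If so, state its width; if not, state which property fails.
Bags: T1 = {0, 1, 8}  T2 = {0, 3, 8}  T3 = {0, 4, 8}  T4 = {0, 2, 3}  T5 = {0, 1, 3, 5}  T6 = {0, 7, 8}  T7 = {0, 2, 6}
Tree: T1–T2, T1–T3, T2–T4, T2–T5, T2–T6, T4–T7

No — bags containing vertex 1 are not connected in the tree.

A tree decomposition must satisfy three properties: every vertex lies in some bag; for every edge, both endpoints lie together in some bag; and for every vertex, the bags containing it form a connected subtree. Here bags containing vertex 1 are not connected in the tree, so the decomposition is invalid.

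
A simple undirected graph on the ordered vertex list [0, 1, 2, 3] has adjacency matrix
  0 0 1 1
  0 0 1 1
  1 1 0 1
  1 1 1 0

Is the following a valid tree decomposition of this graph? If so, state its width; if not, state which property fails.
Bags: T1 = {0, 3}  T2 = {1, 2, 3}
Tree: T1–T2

A tree decomposition must satisfy three properties: every vertex lies in some bag; for every edge, both endpoints lie together in some bag; and for every vertex, the bags containing it form a connected subtree. Here edge (2,0) lies in no bag, so the decomposition is invalid.

No — edge (2,0) lies in no bag.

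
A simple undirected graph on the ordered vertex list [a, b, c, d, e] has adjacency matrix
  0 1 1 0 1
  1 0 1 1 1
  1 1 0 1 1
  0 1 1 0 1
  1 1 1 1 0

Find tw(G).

A width-3 tree decomposition is:
Bags: B1 = {a, b, c, e}  B2 = {b, c, d, e}
Tree: B1–B2
Each bag holds 4 vertices, so the decomposition has width 3, which upper-bounds the treewidth. Conversely, {b, c, d, e} is a clique of size 4, and the vertices of any clique must share a bag in every tree decomposition; so some bag has ≥ 4 vertices and tw(G) ≥ 3. The upper and lower bounds meet at 3, so that is the treewidth.

3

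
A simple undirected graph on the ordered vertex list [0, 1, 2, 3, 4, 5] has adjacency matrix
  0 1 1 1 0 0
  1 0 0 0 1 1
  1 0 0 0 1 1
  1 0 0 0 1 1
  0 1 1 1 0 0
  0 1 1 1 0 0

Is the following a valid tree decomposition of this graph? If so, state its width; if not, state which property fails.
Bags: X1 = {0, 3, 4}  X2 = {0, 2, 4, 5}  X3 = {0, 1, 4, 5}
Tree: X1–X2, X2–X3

No — edge (5,3) lies in no bag.

A tree decomposition must satisfy three properties: every vertex lies in some bag; for every edge, both endpoints lie together in some bag; and for every vertex, the bags containing it form a connected subtree. Here edge (5,3) lies in no bag, so the decomposition is invalid.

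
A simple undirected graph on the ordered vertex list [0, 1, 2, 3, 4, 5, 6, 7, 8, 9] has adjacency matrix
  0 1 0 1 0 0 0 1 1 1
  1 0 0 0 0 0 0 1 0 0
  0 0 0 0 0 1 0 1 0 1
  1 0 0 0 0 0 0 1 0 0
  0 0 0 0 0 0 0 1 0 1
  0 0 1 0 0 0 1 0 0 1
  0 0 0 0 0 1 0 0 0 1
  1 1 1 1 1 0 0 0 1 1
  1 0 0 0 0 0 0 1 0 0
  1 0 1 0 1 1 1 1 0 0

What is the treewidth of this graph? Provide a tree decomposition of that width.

Each bag holds 3 vertices, so the decomposition has width 2, which upper-bounds the treewidth. Conversely, {2, 5, 9} is a clique of size 3, and the vertices of any clique must share a bag in every tree decomposition; so some bag has ≥ 3 vertices and tw(G) ≥ 2. Therefore the treewidth is 2.

Treewidth 2.
Bags: B1 = {0, 7, 9}  B2 = {2, 7, 9}  B3 = {2, 5, 9}  B4 = {5, 6, 9}  B5 = {4, 7, 9}  B6 = {0, 3, 7}  B7 = {0, 7, 8}  B8 = {0, 1, 7}
Tree: B1–B2, B2–B3, B3–B4, B2–B5, B1–B6, B1–B7, B7–B8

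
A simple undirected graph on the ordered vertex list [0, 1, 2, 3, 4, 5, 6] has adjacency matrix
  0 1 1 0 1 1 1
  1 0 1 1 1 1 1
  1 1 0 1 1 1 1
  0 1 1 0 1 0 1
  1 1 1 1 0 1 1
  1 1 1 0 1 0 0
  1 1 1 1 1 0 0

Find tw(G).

4

A width-4 tree decomposition is:
Bags: B1 = {0, 1, 2, 4, 5}  B2 = {0, 1, 2, 4, 6}  B3 = {1, 2, 3, 4, 6}
Tree: B1–B2, B2–B3
Every bag has size at most 5, so the width is 5 − 1 = 4 and tw(G) ≤ 4. For the lower bound, the 5 vertices {0, 1, 2, 4, 5} are pairwise adjacent, and any tree decomposition puts a clique entirely inside one bag — forcing width ≥ 4. Hence tw(G) = 4 exactly.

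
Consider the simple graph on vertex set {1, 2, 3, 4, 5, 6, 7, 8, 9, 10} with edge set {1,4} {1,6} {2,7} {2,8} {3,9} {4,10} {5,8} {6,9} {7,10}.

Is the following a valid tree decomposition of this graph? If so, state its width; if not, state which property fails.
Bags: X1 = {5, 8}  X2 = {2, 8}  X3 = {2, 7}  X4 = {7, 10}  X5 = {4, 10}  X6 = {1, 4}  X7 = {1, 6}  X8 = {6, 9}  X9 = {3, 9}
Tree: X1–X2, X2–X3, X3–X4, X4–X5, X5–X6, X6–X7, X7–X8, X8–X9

Yes; width 1.

Checking the three conditions: (i) the bags cover all of {1, 2, 3, 4, 5, 6, 7, 8, 9, 10}; (ii) for each edge, some bag contains both endpoints; (iii) the bags containing any fixed vertex form a subtree. All hold, so the decomposition is valid with width 2 − 1 = 1.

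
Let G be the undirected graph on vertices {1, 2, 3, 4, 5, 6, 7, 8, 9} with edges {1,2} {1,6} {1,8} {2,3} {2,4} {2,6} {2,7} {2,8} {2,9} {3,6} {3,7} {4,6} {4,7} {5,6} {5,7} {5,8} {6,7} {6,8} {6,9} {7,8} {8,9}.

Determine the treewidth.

3

A width-3 tree decomposition is:
Bags: B1 = {2, 4, 6, 7}  B2 = {2, 6, 7, 8}  B3 = {5, 6, 7, 8}  B4 = {2, 6, 8, 9}  B5 = {1, 2, 6, 8}  B6 = {2, 3, 6, 7}
Tree: B1–B2, B2–B3, B2–B4, B4–B5, B1–B6
Each bag holds 4 vertices, so the decomposition has width 3, which upper-bounds the treewidth. Conversely, {1, 2, 6, 8} is a clique of size 4, and the vertices of any clique must share a bag in every tree decomposition; so some bag has ≥ 4 vertices and tw(G) ≥ 3. The upper and lower bounds meet at 3, so that is the treewidth.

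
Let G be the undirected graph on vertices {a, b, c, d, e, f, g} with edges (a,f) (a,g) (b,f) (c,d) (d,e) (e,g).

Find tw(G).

A width-1 tree decomposition is:
Bags: B1 = {c, d}  B2 = {d, e}  B3 = {e, g}  B4 = {a, g}  B5 = {a, f}  B6 = {b, f}
Tree: B1–B2, B2–B3, B3–B4, B4–B5, B5–B6
Each bag holds 2 vertices, so the decomposition has width 1, which upper-bounds the treewidth. Since G has at least one edge (e.g. c–d), it is not an edgeless graph, so tw(G) ≥ 1. Therefore the treewidth is 1.

1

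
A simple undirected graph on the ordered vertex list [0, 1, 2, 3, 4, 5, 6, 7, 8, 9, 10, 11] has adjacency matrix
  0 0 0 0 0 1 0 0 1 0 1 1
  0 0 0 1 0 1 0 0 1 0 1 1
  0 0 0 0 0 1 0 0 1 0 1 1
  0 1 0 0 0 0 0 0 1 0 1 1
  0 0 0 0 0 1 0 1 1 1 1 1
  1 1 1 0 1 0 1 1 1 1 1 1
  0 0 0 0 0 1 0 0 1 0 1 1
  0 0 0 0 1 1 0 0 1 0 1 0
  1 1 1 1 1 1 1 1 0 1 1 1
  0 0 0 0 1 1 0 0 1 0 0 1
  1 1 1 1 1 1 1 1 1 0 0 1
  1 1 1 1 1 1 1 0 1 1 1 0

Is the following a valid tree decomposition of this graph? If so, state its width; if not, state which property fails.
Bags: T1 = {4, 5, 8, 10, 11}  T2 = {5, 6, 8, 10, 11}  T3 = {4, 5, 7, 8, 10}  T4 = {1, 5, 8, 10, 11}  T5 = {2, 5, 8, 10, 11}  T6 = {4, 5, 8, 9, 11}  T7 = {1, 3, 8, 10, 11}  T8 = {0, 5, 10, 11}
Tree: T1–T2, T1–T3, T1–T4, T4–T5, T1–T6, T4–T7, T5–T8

A tree decomposition must satisfy three properties: every vertex lies in some bag; for every edge, both endpoints lie together in some bag; and for every vertex, the bags containing it form a connected subtree. Here edge (8,0) lies in no bag, so the decomposition is invalid.

No — edge (8,0) lies in no bag.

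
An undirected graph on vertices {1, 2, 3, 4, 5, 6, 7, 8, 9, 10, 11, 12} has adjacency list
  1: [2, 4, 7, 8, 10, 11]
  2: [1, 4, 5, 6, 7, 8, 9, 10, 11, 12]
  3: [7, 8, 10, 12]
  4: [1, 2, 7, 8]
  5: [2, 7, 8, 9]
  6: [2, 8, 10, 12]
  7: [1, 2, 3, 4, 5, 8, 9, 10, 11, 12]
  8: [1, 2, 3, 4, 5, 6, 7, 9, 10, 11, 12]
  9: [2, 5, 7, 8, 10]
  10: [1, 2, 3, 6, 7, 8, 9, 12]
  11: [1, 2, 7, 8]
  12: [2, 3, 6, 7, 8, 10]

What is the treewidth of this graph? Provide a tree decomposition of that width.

The largest bag has 5 vertices, giving width 4; this decomposition certifies tw(G) ≤ 4. On the other hand G contains the 5-clique {2, 6, 8, 10, 12}. A clique must lie in a single bag of any decomposition, so no decomposition can have width below 4. Hence tw(G) = 4 exactly.

Treewidth 4.
One such decomposition:
Bags: B1 = {2, 7, 8, 10, 12}  B2 = {3, 7, 8, 10, 12}  B3 = {2, 7, 8, 9, 10}  B4 = {1, 2, 7, 8, 10}  B5 = {1, 2, 7, 8, 11}  B6 = {1, 2, 4, 7, 8}  B7 = {2, 5, 7, 8, 9}  B8 = {2, 6, 8, 10, 12}
Tree: B1–B2, B1–B3, B1–B4, B4–B5, B4–B6, B3–B7, B1–B8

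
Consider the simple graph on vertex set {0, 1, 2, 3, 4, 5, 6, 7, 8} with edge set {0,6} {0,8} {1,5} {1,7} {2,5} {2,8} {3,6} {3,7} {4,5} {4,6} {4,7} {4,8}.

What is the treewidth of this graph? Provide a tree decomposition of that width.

Treewidth 3.
One such decomposition:
Bags: B1 = {1, 2, 5, 7}  B2 = {2, 4, 5, 7}  B3 = {2, 4, 7, 8}  B4 = {3, 4, 7, 8}  B5 = {3, 4, 6, 8}  B6 = {0, 3, 6, 8}
Tree: B1–B2, B2–B3, B3–B4, B4–B5, B5–B6

The largest bag has 4 vertices, giving width 3; this decomposition certifies tw(G) ≤ 3. For the lower bound: the 4 vertex sets {1,2,5}, {7}, {4}, {0,3,6,8} are disjoint, each induces a connected subgraph, and every pair is joined by at least one edge of G. Contracting each set to a single vertex therefore yields K_{4} as a minor, and since treewidth is minor-monotone, tw(G) ≥ tw(K_{4}) = 3. Therefore the treewidth is 3.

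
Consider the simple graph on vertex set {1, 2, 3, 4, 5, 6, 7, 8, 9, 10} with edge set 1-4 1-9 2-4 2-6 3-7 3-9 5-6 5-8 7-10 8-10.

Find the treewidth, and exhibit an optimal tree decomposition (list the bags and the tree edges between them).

Each bag holds 3 vertices, so the decomposition has width 2, which upper-bounds the treewidth. For the lower bound, G contains the cycle 4–2–6–5–8–10–7–3–9–1–4, so G is not a forest; only forests have treewidth ≤ 1, hence tw(G) ≥ 2. Hence tw(G) = 2 exactly.

Treewidth 2.
One optimal decomposition is:
Bags: B1 = {2, 4, 6}  B2 = {4, 5, 6}  B3 = {4, 5, 8}  B4 = {4, 8, 10}  B5 = {4, 7, 10}  B6 = {3, 4, 7}  B7 = {3, 4, 9}  B8 = {1, 4, 9}
Tree: B1–B2, B2–B3, B3–B4, B4–B5, B5–B6, B6–B7, B7–B8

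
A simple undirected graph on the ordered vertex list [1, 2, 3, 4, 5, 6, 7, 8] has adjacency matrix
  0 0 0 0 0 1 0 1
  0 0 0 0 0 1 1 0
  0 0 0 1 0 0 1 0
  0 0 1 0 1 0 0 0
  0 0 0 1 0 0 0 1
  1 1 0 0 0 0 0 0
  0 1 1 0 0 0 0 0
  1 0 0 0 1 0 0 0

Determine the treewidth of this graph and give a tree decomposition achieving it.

Treewidth 2.
One such decomposition:
Bags: B1 = {2, 3, 7}  B2 = {2, 3, 4}  B3 = {2, 4, 5}  B4 = {2, 5, 8}  B5 = {1, 2, 8}  B6 = {1, 2, 6}
Tree: B1–B2, B2–B3, B3–B4, B4–B5, B5–B6

The largest bag has 3 vertices, giving width 2; this decomposition certifies tw(G) ≤ 2. For the lower bound, G contains the cycle 2–7–3–4–5–8–1–6–2, so G is not a forest; only forests have treewidth ≤ 1, hence tw(G) ≥ 2. The upper and lower bounds meet at 2, so that is the treewidth.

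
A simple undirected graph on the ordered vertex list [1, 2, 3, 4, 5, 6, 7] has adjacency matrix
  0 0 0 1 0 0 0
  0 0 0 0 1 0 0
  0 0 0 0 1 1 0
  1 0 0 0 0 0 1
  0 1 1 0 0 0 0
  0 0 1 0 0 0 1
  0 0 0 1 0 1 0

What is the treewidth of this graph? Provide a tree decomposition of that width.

Treewidth 1.
Bags: B1 = {1, 4}  B2 = {4, 7}  B3 = {6, 7}  B4 = {3, 6}  B5 = {3, 5}  B6 = {2, 5}
Tree: B1–B2, B2–B3, B3–B4, B4–B5, B5–B6

Every bag has size at most 2, so the width is 2 − 1 = 1 and tw(G) ≤ 1. Any graph with an edge has treewidth ≥ 1, and G has the edge 1–4. The upper and lower bounds meet at 1, so that is the treewidth.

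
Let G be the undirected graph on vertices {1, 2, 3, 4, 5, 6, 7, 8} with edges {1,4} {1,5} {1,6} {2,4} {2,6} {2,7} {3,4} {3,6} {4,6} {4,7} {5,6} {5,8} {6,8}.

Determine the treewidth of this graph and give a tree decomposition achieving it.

Each bag holds 3 vertices, so the decomposition has width 2, which upper-bounds the treewidth. For the lower bound, the 3 vertices {5, 6, 8} are pairwise adjacent, and any tree decomposition puts a clique entirely inside one bag — forcing width ≥ 2. The upper and lower bounds meet at 2, so that is the treewidth.

Treewidth 2.
One optimal decomposition is:
Bags: B1 = {2, 4, 6}  B2 = {2, 4, 7}  B3 = {1, 4, 6}  B4 = {3, 4, 6}  B5 = {1, 5, 6}  B6 = {5, 6, 8}
Tree: B1–B2, B1–B3, B1–B4, B3–B5, B5–B6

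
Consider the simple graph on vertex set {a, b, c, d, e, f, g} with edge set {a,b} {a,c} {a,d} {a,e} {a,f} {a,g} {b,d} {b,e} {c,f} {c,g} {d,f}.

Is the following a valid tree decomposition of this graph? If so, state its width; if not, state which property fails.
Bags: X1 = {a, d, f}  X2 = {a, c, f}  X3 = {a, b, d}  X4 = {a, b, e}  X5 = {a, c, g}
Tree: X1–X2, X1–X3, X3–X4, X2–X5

Checking the three conditions: (i) the bags cover all of {a, b, c, d, e, f, g}; (ii) for each edge, some bag contains both endpoints; (iii) the bags containing any fixed vertex form a subtree. All hold, so the decomposition is valid with width 3 − 1 = 2.

Yes; width 2.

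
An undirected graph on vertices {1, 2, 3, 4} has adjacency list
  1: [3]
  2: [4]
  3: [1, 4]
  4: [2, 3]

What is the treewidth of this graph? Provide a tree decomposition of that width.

Treewidth 1.
Bags: B1 = {3, 4}  B2 = {1, 3}  B3 = {2, 4}
Tree: B1–B2, B1–B3

The largest bag has 2 vertices, giving width 1; this decomposition certifies tw(G) ≤ 1. Since G has at least one edge (e.g. 4–3), it is not an edgeless graph, so tw(G) ≥ 1. Therefore the treewidth is 1.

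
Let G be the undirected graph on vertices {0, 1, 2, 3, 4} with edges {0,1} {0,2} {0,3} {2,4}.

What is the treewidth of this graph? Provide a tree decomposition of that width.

The largest bag has 2 vertices, giving width 1; this decomposition certifies tw(G) ≤ 1. Since G has at least one edge (e.g. 0–2), it is not an edgeless graph, so tw(G) ≥ 1. Therefore the treewidth is 1.

Treewidth 1.
One optimal decomposition is:
Bags: B1 = {0, 2}  B2 = {2, 4}  B3 = {0, 1}  B4 = {0, 3}
Tree: B1–B2, B1–B3, B1–B4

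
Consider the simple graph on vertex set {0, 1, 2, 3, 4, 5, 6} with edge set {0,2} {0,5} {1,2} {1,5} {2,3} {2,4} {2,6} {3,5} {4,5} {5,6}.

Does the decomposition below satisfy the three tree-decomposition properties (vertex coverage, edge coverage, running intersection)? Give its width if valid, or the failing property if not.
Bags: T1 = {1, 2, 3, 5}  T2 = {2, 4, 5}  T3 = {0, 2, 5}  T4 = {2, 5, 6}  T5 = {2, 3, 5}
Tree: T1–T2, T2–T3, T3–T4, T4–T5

No — bags containing vertex 3 are not connected in the tree.

A tree decomposition must satisfy three properties: every vertex lies in some bag; for every edge, both endpoints lie together in some bag; and for every vertex, the bags containing it form a connected subtree. Here bags containing vertex 3 are not connected in the tree, so the decomposition is invalid.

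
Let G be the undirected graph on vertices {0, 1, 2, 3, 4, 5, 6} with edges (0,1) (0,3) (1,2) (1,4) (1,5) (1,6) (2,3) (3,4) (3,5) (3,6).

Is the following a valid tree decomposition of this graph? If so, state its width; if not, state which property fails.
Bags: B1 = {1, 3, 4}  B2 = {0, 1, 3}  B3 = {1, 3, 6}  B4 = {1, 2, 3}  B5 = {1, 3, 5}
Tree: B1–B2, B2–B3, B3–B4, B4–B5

Every vertex of G appears in some bag (union = {0, 1, 2, 3, 4, 5, 6}); every edge is covered by a bag; and for each vertex v the set of bags containing v is connected in the bag tree. The decomposition is therefore valid. The largest bag has 3 vertices, so the width is 2.

Yes; width 2.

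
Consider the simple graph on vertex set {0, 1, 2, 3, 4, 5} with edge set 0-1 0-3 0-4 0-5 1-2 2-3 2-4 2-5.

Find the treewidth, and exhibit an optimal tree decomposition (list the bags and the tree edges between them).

Treewidth 2.
One such decomposition:
Bags: B1 = {0, 2, 3}  B2 = {0, 1, 2}  B3 = {0, 2, 5}  B4 = {0, 2, 4}
Tree: B1–B2, B2–B3, B3–B4

The largest bag has 3 vertices, giving width 2; this decomposition certifies tw(G) ≤ 2. For the lower bound, G contains the cycle 3–2–1–0–3, so G is not a forest; only forests have treewidth ≤ 1, hence tw(G) ≥ 2. Hence tw(G) = 2 exactly.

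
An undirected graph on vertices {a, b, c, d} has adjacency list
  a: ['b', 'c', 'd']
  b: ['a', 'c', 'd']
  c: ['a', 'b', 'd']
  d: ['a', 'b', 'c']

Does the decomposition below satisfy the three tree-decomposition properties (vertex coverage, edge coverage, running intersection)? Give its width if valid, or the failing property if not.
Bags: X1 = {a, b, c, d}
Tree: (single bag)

Every vertex of G appears in some bag (union = {a, b, c, d}); every edge is covered by a bag; and for each vertex v the set of bags containing v is connected in the bag tree. The decomposition is therefore valid. The largest bag has 4 vertices, so the width is 3.

Yes; width 3.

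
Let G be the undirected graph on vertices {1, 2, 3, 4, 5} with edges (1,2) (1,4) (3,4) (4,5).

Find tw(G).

A width-1 tree decomposition is:
Bags: B1 = {1, 4}  B2 = {3, 4}  B3 = {1, 2}  B4 = {4, 5}
Tree: B1–B2, B1–B3, B1–B4
Each bag holds 2 vertices, so the decomposition has width 1, which upper-bounds the treewidth. G has an edge, so its treewidth is at least 1. Therefore the treewidth is 1.

1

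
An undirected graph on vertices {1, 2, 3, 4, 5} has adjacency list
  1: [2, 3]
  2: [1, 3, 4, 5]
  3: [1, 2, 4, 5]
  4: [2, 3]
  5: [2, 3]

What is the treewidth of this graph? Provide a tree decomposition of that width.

Each bag holds 3 vertices, so the decomposition has width 2, which upper-bounds the treewidth. For the lower bound, the 3 vertices {1, 2, 3} are pairwise adjacent, and any tree decomposition puts a clique entirely inside one bag — forcing width ≥ 2. The upper and lower bounds meet at 2, so that is the treewidth.

Treewidth 2.
One such decomposition:
Bags: B1 = {1, 2, 3}  B2 = {2, 3, 5}  B3 = {2, 3, 4}
Tree: B1–B2, B1–B3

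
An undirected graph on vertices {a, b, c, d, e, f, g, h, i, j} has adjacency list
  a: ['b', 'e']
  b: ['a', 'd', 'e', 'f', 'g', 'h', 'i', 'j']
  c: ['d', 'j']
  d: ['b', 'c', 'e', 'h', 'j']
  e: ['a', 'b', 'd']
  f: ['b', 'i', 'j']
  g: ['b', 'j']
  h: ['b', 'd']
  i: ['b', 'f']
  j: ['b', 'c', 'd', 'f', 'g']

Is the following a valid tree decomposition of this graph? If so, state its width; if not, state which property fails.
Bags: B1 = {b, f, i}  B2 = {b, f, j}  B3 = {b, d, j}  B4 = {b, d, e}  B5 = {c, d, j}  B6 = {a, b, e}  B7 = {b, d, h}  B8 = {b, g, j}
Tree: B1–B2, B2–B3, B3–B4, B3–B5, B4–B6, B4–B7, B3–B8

Yes; width 2.

Every vertex of G appears in some bag (union = {a, b, c, d, e, f, g, h, i, j}); every edge is covered by a bag; and for each vertex v the set of bags containing v is connected in the bag tree. The decomposition is therefore valid. The largest bag has 3 vertices, so the width is 2.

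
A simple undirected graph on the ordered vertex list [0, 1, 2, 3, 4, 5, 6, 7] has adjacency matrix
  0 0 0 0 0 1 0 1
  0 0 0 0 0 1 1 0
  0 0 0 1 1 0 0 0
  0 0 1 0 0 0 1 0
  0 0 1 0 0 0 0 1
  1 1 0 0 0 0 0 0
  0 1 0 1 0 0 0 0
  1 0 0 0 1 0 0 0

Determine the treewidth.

A width-2 tree decomposition is:
Bags: B1 = {0, 1, 5}  B2 = {0, 1, 6}  B3 = {0, 3, 6}  B4 = {0, 2, 3}  B5 = {0, 2, 4}  B6 = {0, 4, 7}
Tree: B1–B2, B2–B3, B3–B4, B4–B5, B5–B6
The largest bag has 3 vertices, giving width 2; this decomposition certifies tw(G) ≤ 2. Since 0–5–1–6–3–2–4–7–0 is a cycle in G, G is not acyclic. Forests are exactly the graphs of treewidth ≤ 1, so tw(G) ≥ 2. Combining the bounds, tw(G) = 2.

2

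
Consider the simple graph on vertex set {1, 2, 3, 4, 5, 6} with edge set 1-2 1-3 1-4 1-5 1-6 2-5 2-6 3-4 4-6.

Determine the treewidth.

2

A width-2 tree decomposition is:
Bags: B1 = {1, 2, 6}  B2 = {1, 4, 6}  B3 = {1, 2, 5}  B4 = {1, 3, 4}
Tree: B1–B2, B1–B3, B2–B4
Every bag has size at most 3, so the width is 3 − 1 = 2 and tw(G) ≤ 2. For the lower bound, the 3 vertices {1, 2, 5} are pairwise adjacent, and any tree decomposition puts a clique entirely inside one bag — forcing width ≥ 2. Combining the bounds, tw(G) = 2.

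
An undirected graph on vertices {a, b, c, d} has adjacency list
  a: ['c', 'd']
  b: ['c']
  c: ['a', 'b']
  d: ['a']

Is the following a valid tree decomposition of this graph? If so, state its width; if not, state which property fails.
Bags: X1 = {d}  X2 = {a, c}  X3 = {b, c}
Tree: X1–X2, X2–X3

A tree decomposition must satisfy three properties: every vertex lies in some bag; for every edge, both endpoints lie together in some bag; and for every vertex, the bags containing it form a connected subtree. Here edge (a,d) lies in no bag, so the decomposition is invalid.

No — edge (a,d) lies in no bag.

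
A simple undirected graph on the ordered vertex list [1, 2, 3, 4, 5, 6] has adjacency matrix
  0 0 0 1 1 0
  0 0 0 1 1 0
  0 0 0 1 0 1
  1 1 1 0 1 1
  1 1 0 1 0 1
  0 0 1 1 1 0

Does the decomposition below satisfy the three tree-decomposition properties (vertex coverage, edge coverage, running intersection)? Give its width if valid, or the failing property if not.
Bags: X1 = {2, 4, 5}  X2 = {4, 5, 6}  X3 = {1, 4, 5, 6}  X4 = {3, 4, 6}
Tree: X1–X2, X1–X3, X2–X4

No — bags containing vertex 6 are not connected in the tree.

A tree decomposition must satisfy three properties: every vertex lies in some bag; for every edge, both endpoints lie together in some bag; and for every vertex, the bags containing it form a connected subtree. Here bags containing vertex 6 are not connected in the tree, so the decomposition is invalid.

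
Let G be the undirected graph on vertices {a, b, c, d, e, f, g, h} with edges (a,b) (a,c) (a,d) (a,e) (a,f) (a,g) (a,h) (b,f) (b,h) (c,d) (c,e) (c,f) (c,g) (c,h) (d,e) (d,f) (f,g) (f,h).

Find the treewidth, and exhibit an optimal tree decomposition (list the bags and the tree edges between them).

Each bag holds 4 vertices, so the decomposition has width 3, which upper-bounds the treewidth. On the other hand G contains the 4-clique {a, c, d, e}. A clique must lie in a single bag of any decomposition, so no decomposition can have width below 3. Therefore the treewidth is 3.

Treewidth 3.
Bags: B1 = {a, c, f, h}  B2 = {a, c, d, f}  B3 = {a, b, f, h}  B4 = {a, c, f, g}  B5 = {a, c, d, e}
Tree: B1–B2, B1–B3, B2–B4, B2–B5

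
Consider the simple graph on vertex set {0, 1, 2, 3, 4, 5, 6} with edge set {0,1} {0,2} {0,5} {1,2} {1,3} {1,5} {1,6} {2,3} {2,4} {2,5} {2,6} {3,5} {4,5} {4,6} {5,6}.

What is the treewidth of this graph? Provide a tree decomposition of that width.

Each bag holds 4 vertices, so the decomposition has width 3, which upper-bounds the treewidth. For the lower bound, the 4 vertices {0, 1, 2, 5} are pairwise adjacent, and any tree decomposition puts a clique entirely inside one bag — forcing width ≥ 3. Hence tw(G) = 3 exactly.

Treewidth 3.
One optimal decomposition is:
Bags: B1 = {2, 4, 5, 6}  B2 = {1, 2, 5, 6}  B3 = {1, 2, 3, 5}  B4 = {0, 1, 2, 5}
Tree: B1–B2, B2–B3, B2–B4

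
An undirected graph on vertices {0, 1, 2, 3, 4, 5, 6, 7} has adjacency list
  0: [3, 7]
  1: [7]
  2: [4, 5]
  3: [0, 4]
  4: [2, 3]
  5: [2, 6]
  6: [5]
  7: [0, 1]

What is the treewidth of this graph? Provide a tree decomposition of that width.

Treewidth 1.
One optimal decomposition is:
Bags: B1 = {1, 7}  B2 = {0, 7}  B3 = {0, 3}  B4 = {3, 4}  B5 = {2, 4}  B6 = {2, 5}  B7 = {5, 6}
Tree: B1–B2, B2–B3, B3–B4, B4–B5, B5–B6, B6–B7

Each bag holds 2 vertices, so the decomposition has width 1, which upper-bounds the treewidth. G has an edge, so its treewidth is at least 1. Combining the bounds, tw(G) = 1.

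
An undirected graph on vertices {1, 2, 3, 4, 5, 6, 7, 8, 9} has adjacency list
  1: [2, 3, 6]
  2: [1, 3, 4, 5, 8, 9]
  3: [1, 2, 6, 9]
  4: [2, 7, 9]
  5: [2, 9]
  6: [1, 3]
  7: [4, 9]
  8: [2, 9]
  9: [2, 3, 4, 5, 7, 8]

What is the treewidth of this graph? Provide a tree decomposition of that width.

Each bag holds 3 vertices, so the decomposition has width 2, which upper-bounds the treewidth. Conversely, {1, 2, 3} is a clique of size 3, and the vertices of any clique must share a bag in every tree decomposition; so some bag has ≥ 3 vertices and tw(G) ≥ 2. Hence tw(G) = 2 exactly.

Treewidth 2.
One such decomposition:
Bags: B1 = {1, 2, 3}  B2 = {1, 3, 6}  B3 = {2, 3, 9}  B4 = {2, 8, 9}  B5 = {2, 4, 9}  B6 = {4, 7, 9}  B7 = {2, 5, 9}
Tree: B1–B2, B1–B3, B3–B4, B3–B5, B5–B6, B4–B7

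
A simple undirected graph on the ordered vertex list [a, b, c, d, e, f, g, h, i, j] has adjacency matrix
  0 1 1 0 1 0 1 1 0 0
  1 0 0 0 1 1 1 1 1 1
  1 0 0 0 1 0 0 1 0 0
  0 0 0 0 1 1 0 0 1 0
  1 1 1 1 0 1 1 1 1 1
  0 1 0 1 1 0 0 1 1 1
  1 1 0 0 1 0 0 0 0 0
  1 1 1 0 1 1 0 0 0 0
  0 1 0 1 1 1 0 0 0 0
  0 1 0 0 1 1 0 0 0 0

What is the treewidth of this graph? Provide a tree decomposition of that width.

Treewidth 3.
One such decomposition:
Bags: B1 = {b, e, f, j}  B2 = {b, e, f, h}  B3 = {a, b, e, h}  B4 = {b, e, f, i}  B5 = {a, b, e, g}  B6 = {d, e, f, i}  B7 = {a, c, e, h}
Tree: B1–B2, B2–B3, B1–B4, B3–B5, B4–B6, B3–B7

The largest bag has 4 vertices, giving width 3; this decomposition certifies tw(G) ≤ 3. For the lower bound, the 4 vertices {d, e, f, i} are pairwise adjacent, and any tree decomposition puts a clique entirely inside one bag — forcing width ≥ 3. Therefore the treewidth is 3.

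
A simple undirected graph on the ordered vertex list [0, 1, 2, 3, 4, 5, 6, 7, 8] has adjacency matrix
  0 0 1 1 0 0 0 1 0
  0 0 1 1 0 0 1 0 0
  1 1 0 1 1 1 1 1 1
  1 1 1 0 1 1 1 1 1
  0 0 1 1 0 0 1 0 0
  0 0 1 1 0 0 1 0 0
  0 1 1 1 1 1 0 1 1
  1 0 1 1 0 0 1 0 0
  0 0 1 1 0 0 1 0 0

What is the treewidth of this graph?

3

A width-3 tree decomposition is:
Bags: B1 = {1, 2, 3, 6}  B2 = {2, 3, 6, 8}  B3 = {2, 3, 4, 6}  B4 = {2, 3, 6, 7}  B5 = {0, 2, 3, 7}  B6 = {2, 3, 5, 6}
Tree: B1–B2, B1–B3, B2–B4, B4–B5, B3–B6
Every bag has size at most 4, so the width is 4 − 1 = 3 and tw(G) ≤ 3. Conversely, {0, 2, 3, 7} is a clique of size 4, and the vertices of any clique must share a bag in every tree decomposition; so some bag has ≥ 4 vertices and tw(G) ≥ 3. Therefore the treewidth is 3.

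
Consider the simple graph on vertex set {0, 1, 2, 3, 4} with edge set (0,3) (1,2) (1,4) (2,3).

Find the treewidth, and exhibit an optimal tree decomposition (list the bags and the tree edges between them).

Treewidth 1.
Bags: B1 = {0, 3}  B2 = {2, 3}  B3 = {1, 2}  B4 = {1, 4}
Tree: B1–B2, B2–B3, B3–B4

Every bag has size at most 2, so the width is 2 − 1 = 1 and tw(G) ≤ 1. Any graph with an edge has treewidth ≥ 1, and G has the edge 0–3. Therefore the treewidth is 1.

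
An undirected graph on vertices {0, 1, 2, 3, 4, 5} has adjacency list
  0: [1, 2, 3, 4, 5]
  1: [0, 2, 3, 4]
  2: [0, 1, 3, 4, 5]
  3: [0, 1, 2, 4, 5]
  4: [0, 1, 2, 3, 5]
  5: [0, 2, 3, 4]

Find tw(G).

4

A width-4 tree decomposition is:
Bags: B1 = {0, 1, 2, 3, 4}  B2 = {0, 2, 3, 4, 5}
Tree: B1–B2
Every bag has size at most 5, so the width is 5 − 1 = 4 and tw(G) ≤ 4. Conversely, {0, 1, 2, 3, 4} is a clique of size 5, and the vertices of any clique must share a bag in every tree decomposition; so some bag has ≥ 5 vertices and tw(G) ≥ 4. The upper and lower bounds meet at 4, so that is the treewidth.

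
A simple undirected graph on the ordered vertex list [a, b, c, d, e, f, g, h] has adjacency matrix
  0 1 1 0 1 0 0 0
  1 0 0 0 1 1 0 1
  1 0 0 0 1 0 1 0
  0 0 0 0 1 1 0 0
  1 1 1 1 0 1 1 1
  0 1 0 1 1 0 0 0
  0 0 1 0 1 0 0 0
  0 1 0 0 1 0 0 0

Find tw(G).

2

A width-2 tree decomposition is:
Bags: B1 = {a, b, e}  B2 = {a, c, e}  B3 = {b, e, f}  B4 = {d, e, f}  B5 = {c, e, g}  B6 = {b, e, h}
Tree: B1–B2, B1–B3, B3–B4, B2–B5, B3–B6
Each bag holds 3 vertices, so the decomposition has width 2, which upper-bounds the treewidth. For the lower bound, the 3 vertices {d, e, f} are pairwise adjacent, and any tree decomposition puts a clique entirely inside one bag — forcing width ≥ 2. Therefore the treewidth is 2.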